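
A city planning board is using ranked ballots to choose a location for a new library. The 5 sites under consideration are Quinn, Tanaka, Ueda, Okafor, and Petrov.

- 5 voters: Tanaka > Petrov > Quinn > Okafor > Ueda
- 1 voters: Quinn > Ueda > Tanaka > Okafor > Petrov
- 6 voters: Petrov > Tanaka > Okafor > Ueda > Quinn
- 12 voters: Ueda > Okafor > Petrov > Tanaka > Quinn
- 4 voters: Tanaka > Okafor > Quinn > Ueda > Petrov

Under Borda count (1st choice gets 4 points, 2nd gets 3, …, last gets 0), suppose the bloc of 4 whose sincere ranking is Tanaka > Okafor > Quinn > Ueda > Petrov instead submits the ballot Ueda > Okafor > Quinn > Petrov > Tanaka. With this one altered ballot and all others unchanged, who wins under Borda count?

Ueda

Borda totals with the altered ballot: Quinn 22, Tanaka 52, Ueda 73, Okafor 66, Petrov 67.
The switch changes the winner from Tanaka to Ueda.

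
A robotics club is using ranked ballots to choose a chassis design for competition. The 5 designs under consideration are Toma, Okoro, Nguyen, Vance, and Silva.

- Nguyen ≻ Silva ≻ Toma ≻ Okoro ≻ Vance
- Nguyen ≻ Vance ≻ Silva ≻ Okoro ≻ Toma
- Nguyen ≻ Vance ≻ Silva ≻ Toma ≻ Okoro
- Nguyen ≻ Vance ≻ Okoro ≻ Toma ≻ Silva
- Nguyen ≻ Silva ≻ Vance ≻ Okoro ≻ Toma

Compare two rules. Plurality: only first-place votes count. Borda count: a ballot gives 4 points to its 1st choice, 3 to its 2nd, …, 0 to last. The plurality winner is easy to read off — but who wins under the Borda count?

Plurality first-place counts: Toma 0, Okoro 0, Nguyen 5, Vance 0, Silva 0 → Nguyen.
Borda totals: Toma 4, Okoro 5, Nguyen 20, Vance 11, Silva 10 → Nguyen.

Nguyen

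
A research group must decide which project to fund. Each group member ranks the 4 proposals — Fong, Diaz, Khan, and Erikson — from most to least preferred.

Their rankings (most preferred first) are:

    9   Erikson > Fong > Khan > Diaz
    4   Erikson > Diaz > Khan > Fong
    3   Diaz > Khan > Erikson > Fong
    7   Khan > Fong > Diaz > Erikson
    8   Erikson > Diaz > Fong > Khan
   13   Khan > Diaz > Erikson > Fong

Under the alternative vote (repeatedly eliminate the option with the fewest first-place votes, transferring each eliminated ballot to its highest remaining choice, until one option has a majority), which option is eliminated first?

Fong

Round 1: Erikson 21, Khan 20, Diaz 3, Fong 0. Fong has the fewest and is eliminated.
Round 2: Erikson 21, Khan 20, Diaz 3. Diaz has the fewest and is eliminated.
Round 3: Khan 23, Erikson 21. Khan has a majority.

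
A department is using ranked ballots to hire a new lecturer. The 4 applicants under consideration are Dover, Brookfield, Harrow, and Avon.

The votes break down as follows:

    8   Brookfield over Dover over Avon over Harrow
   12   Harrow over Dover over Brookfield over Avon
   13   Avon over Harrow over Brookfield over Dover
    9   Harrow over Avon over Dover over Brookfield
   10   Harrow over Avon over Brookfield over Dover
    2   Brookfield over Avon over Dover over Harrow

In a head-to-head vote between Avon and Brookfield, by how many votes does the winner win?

10

Ballots ranking Avon above Brookfield: 13+9+10 = 32.
Ballots ranking Brookfield above Avon: 8+12+2 = 22.
Avon wins 32–22, a margin of 10.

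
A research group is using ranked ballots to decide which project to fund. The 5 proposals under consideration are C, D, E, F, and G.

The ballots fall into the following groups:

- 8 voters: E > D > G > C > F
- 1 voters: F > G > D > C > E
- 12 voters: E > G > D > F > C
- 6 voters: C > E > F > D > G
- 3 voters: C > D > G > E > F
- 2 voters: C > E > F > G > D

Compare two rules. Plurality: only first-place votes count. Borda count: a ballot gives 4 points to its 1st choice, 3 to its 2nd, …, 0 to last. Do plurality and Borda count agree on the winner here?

Plurality first-place counts: C 11, D 0, E 20, F 1, G 0 → E.
Borda totals: C 53, D 65, E 107, F 32, G 63 → E.
The two rules agree on E.

Yes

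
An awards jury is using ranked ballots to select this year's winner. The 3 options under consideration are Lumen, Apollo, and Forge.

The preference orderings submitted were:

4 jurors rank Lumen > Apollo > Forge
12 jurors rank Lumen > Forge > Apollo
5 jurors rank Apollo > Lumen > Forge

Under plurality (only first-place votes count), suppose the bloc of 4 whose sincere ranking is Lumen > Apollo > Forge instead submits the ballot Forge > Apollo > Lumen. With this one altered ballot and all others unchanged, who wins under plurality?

Lumen

First-place totals with the altered ballot: Lumen 12, Apollo 5, Forge 4.
The winner is unchanged: still Lumen.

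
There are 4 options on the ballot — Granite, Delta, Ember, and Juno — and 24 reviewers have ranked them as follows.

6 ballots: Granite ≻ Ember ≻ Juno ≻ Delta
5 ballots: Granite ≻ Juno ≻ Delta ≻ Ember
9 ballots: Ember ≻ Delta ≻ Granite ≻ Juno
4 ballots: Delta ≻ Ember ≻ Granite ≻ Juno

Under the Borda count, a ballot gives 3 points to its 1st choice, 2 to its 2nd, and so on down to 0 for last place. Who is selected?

Ember

Borda scores:
  Granite: 6·3 + 5·3 + 9·1 + 4·1 = 46
  Delta: 6·0 + 5·1 + 9·2 + 4·3 = 35
  Ember: 6·2 + 5·0 + 9·3 + 4·2 = 47
  Juno: 6·1 + 5·2 + 9·0 + 4·0 = 16
Ember has the highest total.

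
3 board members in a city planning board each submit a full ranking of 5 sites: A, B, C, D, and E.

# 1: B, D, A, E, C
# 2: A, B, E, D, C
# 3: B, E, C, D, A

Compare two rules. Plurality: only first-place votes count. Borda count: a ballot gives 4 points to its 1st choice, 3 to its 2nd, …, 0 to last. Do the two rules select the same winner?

Yes

Plurality first-place counts: A 1, B 2, C 0, D 0, E 0 → B.
Borda totals: A 6, B 11, C 2, D 5, E 6 → B.
The two rules agree on B.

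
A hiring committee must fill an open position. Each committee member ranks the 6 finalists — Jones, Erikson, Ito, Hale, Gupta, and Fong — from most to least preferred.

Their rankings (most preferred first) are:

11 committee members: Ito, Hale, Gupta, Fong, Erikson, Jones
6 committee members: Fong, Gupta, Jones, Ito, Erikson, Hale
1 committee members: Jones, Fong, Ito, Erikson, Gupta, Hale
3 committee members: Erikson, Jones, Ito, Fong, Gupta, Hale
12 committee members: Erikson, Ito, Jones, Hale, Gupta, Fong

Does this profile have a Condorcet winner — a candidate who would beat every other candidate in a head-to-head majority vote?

Head-to-head results (33 voters total):
Jones vs Erikson: Erikson wins 26–7.
Jones vs Ito: Ito wins 23–10.
Jones vs Hale: Jones wins 22–11.
Jones vs Gupta: Gupta wins 17–16.
Jones vs Fong: Fong wins 17–16.
Erikson vs Ito: Ito wins 18–15.
Erikson vs Hale: Erikson wins 22–11.
Erikson vs Gupta: Gupta wins 17–16.
Erikson vs Fong: Fong wins 18–15.
Ito vs Hale: Ito wins 33–0.
Ito vs Gupta: Ito wins 27–6.
Ito vs Fong: Ito wins 26–7.
Hale vs Gupta: Hale wins 23–10.
Hale vs Fong: Hale wins 23–10.
Gupta vs Fong: Gupta wins 23–10.
Ito beats each rival — Jones (23–10), Erikson (18–15), Hale (33–0), Gupta (27–6), Fong (26–7) — so Ito is the Condorcet winner.

Yes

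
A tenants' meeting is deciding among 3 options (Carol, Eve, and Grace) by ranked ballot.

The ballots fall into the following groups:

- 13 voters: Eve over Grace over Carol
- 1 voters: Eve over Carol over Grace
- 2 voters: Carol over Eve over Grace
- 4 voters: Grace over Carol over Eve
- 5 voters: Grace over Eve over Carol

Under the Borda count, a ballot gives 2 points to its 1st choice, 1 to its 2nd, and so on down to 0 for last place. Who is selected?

Borda scores:
  Carol: 13·0 + 1 + 2·2 + 4·1 + 5·0 = 9
  Eve: 13·2 + 2 + 2·1 + 4·0 + 5·1 = 35
  Grace: 13·1 + 0 + 2·0 + 4·2 + 5·2 = 31
Eve has the highest total.

Eve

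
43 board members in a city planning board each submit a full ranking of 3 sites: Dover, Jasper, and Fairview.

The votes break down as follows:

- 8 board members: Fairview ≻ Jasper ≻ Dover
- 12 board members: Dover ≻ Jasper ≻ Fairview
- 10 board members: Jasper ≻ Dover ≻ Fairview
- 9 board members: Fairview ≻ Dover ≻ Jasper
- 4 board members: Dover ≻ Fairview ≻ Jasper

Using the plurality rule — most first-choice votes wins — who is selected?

Fairview

First-place vote totals:
  Dover: 16
  Jasper: 10
  Fairview: 17
Fairview has the most first-place votes.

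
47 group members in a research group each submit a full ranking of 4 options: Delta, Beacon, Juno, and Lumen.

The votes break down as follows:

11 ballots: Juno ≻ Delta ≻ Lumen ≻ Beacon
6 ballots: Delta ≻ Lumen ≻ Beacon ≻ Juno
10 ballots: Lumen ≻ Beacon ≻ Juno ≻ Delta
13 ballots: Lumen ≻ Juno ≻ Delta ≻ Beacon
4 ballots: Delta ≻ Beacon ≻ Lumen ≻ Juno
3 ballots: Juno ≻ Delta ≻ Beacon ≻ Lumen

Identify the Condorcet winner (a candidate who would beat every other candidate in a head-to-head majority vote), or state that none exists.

No Condorcet winner

Head-to-head results (47 voters total):
Delta vs Beacon: Delta wins 37–10.
Delta vs Juno: Juno wins 37–10.
Delta vs Lumen: Delta wins 24–23.
Beacon vs Juno: Juno wins 27–20.
Beacon vs Lumen: Lumen wins 40–7.
Juno vs Lumen: Lumen wins 33–14.
No candidate beats all others: Delta beats Lumen beats Juno beats Delta, a majority cycle.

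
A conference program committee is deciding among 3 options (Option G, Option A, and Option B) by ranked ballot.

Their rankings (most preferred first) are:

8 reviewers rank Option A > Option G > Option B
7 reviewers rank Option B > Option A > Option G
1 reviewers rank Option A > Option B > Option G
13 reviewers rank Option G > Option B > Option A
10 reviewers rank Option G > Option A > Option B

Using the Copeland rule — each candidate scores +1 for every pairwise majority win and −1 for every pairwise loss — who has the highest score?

Pairwise results:
  Option G vs Option A: Option G wins 23–16.
  Option G vs Option B: Option G wins 31–8.
  Option A vs Option B: Option B wins 20–19.
Copeland scores (wins − losses):
  Option G: 2 − 0 = 2
  Option A: 0 − 2 = -2
  Option B: 1 − 1 = 0
Option G has the best Copeland score.

Option G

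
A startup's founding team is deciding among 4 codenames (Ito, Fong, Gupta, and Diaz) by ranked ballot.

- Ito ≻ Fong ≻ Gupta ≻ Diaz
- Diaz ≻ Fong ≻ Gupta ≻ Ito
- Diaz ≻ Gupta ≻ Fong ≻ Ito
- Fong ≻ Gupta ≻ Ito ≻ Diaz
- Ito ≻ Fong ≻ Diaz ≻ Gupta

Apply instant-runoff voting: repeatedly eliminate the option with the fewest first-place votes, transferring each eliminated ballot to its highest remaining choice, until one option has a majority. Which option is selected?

Round 1: Ito 2, Diaz 2, Fong 1, Gupta 0. Gupta has the fewest and is eliminated.
Round 2: Ito 2, Diaz 2, Fong 1. Fong has the fewest and is eliminated.
Round 3: Ito 3, Diaz 2. Ito has a majority.

Ito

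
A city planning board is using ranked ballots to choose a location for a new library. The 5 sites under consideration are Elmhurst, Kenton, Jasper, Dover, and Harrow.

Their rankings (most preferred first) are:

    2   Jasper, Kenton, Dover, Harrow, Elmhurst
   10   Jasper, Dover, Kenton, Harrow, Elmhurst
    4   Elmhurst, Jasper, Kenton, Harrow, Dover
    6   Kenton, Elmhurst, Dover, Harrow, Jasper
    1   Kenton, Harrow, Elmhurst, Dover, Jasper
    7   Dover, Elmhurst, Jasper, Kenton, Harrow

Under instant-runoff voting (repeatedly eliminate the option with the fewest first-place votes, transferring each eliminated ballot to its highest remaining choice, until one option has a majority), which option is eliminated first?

Round 1: Jasper 12, Kenton 7, Dover 7, Elmhurst 4, Harrow 0. Harrow has the fewest and is eliminated.
Round 2: Jasper 12, Kenton 7, Dover 7, Elmhurst 4. Elmhurst has the fewest and is eliminated.
Round 3: Jasper 16, Kenton 7, Dover 7. Jasper has a majority.

Harrow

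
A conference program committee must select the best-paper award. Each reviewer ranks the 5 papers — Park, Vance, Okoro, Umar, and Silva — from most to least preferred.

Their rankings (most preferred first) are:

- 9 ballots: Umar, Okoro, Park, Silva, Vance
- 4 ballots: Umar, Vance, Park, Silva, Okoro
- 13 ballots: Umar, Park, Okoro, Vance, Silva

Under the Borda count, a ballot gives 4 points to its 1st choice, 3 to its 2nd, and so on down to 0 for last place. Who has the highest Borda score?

Umar

Borda scores:
  Park: 9·2 + 4·2 + 13·3 = 65
  Vance: 9·0 + 4·3 + 13·1 = 25
  Okoro: 9·3 + 4·0 + 13·2 = 53
  Umar: 9·4 + 4·4 + 13·4 = 104
  Silva: 9·1 + 4·1 + 13·0 = 13
Umar has the highest total.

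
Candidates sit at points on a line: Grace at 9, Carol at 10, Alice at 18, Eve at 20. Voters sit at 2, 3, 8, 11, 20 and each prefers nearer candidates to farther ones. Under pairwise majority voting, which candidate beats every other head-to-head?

Grace

With single-peaked preferences on a line, the Condorcet winner is the candidate closest to the median voter.
The median voter (position 8) is closest to Grace at 9.
Check: Grace vs Alice — voters closer to Grace: 4 of 5.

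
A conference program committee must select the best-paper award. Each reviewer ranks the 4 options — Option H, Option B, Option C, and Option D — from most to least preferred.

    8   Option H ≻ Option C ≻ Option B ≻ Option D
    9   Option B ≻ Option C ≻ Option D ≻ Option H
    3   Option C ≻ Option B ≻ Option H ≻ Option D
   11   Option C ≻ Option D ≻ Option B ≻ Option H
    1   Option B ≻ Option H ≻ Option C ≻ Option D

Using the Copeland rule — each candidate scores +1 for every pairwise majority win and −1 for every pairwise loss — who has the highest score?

Pairwise results:
  Option H vs Option B: Option B wins 24–8.
  Option H vs Option C: Option C wins 23–9.
  Option H vs Option D: Option D wins 20–12.
  Option B vs Option C: Option C wins 22–10.
  Option B vs Option D: Option B wins 21–11.
  Option C vs Option D: Option C wins 32–0.
Copeland scores (wins − losses):
  Option H: 0 − 3 = -3
  Option B: 2 − 1 = 1
  Option C: 3 − 0 = 3
  Option D: 1 − 2 = -1
Option C has the best Copeland score.

Option C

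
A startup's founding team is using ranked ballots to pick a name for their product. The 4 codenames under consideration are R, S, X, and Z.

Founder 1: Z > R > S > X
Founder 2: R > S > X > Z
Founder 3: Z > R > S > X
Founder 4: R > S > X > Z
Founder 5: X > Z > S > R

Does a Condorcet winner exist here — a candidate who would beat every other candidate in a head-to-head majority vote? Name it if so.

No Condorcet winner

Head-to-head results (5 voters total):
R vs S: R wins 4–1.
R vs X: R wins 4–1.
R vs Z: Z wins 3–2.
S vs X: S wins 4–1.
S vs Z: Z wins 3–2.
X vs Z: X wins 3–2.
No candidate beats all others: R beats X beats Z beats R, a majority cycle.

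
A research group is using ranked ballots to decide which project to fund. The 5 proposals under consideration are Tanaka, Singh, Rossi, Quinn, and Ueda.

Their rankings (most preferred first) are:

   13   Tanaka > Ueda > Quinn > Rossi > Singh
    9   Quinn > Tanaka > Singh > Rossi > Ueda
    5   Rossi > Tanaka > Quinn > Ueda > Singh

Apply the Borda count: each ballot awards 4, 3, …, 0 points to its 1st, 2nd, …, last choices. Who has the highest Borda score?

Tanaka

Borda scores:
  Tanaka: 13·4 + 9·3 + 5·3 = 94
  Singh: 13·0 + 9·2 + 5·0 = 18
  Rossi: 13·1 + 9·1 + 5·4 = 42
  Quinn: 13·2 + 9·4 + 5·2 = 72
  Ueda: 13·3 + 9·0 + 5·1 = 44
Tanaka has the highest total.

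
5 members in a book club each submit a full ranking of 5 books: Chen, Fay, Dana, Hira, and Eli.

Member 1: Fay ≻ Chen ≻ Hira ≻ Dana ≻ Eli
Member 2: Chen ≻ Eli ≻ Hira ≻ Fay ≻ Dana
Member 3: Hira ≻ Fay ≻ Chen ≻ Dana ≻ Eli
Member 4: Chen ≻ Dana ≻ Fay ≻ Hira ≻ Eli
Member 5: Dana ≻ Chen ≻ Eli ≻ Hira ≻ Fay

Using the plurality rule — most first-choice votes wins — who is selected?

First-place vote totals:
  Chen: 2
  Fay: 1
  Dana: 1
  Hira: 1
  Eli: 0
Chen has the most first-place votes.

Chen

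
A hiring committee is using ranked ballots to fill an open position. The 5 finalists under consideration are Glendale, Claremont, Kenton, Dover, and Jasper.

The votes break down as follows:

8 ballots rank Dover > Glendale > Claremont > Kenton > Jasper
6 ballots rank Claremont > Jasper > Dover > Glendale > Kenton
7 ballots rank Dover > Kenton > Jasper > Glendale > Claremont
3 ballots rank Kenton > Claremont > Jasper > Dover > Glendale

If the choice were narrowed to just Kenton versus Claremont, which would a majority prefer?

Ballots ranking Kenton above Claremont: 7+3 = 10.
Ballots ranking Claremont above Kenton: 8+6 = 14.
Claremont wins the head-to-head, 14–10.

Claremont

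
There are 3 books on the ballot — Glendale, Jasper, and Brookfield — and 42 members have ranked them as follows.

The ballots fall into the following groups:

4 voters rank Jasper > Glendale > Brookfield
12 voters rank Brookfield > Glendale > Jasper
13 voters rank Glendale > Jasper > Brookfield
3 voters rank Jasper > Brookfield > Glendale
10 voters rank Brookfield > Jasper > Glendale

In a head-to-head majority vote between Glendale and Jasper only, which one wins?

Glendale

Ballots ranking Glendale above Jasper: 12+13 = 25.
Ballots ranking Jasper above Glendale: 4+3+10 = 17.
Glendale wins the head-to-head, 25–17.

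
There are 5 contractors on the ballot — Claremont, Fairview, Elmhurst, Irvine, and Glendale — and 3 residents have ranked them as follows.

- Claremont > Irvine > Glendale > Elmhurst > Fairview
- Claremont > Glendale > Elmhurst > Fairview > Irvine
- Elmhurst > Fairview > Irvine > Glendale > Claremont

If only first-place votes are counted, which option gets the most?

First-place vote totals:
  Claremont: 2
  Fairview: 0
  Elmhurst: 1
  Irvine: 0
  Glendale: 0
Claremont has the most first-place votes.

Claremont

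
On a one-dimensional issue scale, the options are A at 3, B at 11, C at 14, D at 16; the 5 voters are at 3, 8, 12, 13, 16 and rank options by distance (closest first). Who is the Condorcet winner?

B

With single-peaked preferences on a line, the Condorcet winner is the candidate closest to the median voter.
The median voter (position 12) is closest to B at 11.
Check: B vs A — voters closer to B: 4 of 5.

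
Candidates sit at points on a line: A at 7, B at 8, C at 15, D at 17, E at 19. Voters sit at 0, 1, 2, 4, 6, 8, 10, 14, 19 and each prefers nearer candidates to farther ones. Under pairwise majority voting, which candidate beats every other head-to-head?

With single-peaked preferences on a line, the Condorcet winner is the candidate closest to the median voter.
The median voter (position 6) is closest to A at 7.
Check: A vs B — voters closer to A: 5 of 9.

A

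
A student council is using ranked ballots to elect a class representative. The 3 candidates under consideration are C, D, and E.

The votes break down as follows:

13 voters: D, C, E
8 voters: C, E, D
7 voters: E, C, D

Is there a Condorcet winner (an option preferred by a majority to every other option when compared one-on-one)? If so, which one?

Head-to-head results (28 voters total):
C vs D: C wins 15–13.
C vs E: C wins 21–7.
D vs E: E wins 15–13.
C beats each rival — D (15–13), E (21–7) — so C is the Condorcet winner.

C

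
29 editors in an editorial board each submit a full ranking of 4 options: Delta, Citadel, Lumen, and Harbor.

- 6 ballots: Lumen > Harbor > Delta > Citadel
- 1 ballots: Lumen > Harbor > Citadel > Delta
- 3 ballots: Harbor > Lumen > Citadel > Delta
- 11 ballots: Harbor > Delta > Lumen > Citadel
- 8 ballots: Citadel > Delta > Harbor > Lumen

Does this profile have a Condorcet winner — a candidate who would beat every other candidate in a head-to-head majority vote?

Yes

Head-to-head results (29 voters total):
Delta vs Citadel: Delta wins 17–12.
Delta vs Lumen: Delta wins 19–10.
Delta vs Harbor: Harbor wins 21–8.
Citadel vs Lumen: Lumen wins 21–8.
Citadel vs Harbor: Harbor wins 21–8.
Lumen vs Harbor: Harbor wins 22–7.
Harbor beats each rival — Delta (21–8), Citadel (21–8), Lumen (22–7) — so Harbor is the Condorcet winner.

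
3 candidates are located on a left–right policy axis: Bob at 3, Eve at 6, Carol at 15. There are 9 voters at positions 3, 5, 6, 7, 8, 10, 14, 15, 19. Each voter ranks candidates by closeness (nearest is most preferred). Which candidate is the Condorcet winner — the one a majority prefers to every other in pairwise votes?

Eve

With single-peaked preferences on a line, the Condorcet winner is the candidate closest to the median voter.
The median voter (position 8) is closest to Eve at 6.
Check: Eve vs Carol — voters closer to Eve: 6 of 9.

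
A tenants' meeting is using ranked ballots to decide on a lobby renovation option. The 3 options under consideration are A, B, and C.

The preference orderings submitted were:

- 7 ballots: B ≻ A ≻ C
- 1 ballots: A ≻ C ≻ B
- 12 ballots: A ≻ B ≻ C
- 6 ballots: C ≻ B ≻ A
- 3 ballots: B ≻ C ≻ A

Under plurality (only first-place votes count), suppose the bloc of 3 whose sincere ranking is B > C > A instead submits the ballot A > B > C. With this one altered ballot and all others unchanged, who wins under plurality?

First-place totals with the altered ballot: A 16, B 7, C 6.
The winner is unchanged: still A.

A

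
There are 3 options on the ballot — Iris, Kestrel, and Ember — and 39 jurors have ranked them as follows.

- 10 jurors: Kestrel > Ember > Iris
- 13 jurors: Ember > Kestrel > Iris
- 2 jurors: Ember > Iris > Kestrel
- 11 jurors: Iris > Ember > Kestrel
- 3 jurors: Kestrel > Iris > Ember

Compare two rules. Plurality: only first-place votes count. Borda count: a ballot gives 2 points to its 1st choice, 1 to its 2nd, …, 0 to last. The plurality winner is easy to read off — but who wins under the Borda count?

Plurality first-place counts: Iris 11, Kestrel 13, Ember 15 → Ember.
Borda totals: Iris 27, Kestrel 39, Ember 51 → Ember.

Ember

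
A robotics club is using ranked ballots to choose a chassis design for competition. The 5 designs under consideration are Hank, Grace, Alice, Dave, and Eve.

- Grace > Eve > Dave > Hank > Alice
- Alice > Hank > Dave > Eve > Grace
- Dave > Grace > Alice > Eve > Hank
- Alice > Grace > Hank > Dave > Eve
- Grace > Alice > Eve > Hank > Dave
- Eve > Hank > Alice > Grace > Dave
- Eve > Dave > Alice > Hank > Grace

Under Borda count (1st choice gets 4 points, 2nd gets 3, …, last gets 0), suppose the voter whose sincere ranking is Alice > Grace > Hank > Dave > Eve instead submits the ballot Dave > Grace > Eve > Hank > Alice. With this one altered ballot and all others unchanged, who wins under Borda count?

Borda totals with the altered ballot: Hank 10, Grace 15, Alice 13, Dave 15, Eve 17.
The switch changes the winner from Alice to Eve.

Eve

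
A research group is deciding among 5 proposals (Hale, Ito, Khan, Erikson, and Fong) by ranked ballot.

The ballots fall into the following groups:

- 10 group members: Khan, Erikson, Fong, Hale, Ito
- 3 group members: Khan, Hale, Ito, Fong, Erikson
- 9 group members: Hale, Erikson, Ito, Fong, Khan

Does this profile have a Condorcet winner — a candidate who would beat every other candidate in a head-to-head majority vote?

Head-to-head results (22 voters total):
Hale vs Ito: Hale wins 22–0.
Hale vs Khan: Khan wins 13–9.
Hale vs Erikson: Hale wins 12–10.
Hale vs Fong: Hale wins 12–10.
Ito vs Khan: Khan wins 13–9.
Ito vs Erikson: Erikson wins 19–3.
Ito vs Fong: Ito wins 12–10.
Khan vs Erikson: Khan wins 13–9.
Khan vs Fong: Khan wins 13–9.
Erikson vs Fong: Erikson wins 19–3.
Khan beats each rival — Hale (13–9), Ito (13–9), Erikson (13–9), Fong (13–9) — so Khan is the Condorcet winner.

Yes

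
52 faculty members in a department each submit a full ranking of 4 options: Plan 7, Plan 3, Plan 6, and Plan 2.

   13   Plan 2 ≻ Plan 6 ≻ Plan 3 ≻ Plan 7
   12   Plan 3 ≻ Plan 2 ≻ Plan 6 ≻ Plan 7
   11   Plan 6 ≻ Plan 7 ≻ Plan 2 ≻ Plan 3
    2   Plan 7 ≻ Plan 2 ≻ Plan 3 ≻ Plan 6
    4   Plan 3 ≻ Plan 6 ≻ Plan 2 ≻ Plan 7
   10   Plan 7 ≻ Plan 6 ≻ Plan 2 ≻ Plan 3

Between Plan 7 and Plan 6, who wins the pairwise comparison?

Ballots ranking Plan 7 above Plan 6: 2+10 = 12.
Ballots ranking Plan 6 above Plan 7: 13+12+11+4 = 40.
Plan 6 wins the head-to-head, 40–12.

Plan 6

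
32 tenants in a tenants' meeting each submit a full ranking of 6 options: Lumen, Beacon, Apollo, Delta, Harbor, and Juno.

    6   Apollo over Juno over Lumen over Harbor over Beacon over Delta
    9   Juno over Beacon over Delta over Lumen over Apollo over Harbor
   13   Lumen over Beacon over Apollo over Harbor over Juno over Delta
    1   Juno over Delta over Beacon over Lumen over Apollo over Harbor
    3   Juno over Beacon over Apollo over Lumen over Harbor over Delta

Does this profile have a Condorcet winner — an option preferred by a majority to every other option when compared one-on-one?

No

Head-to-head results (32 voters total):
Lumen vs Beacon: Lumen wins 19–13.
Lumen vs Apollo: Lumen wins 23–9.
Lumen vs Delta: Lumen wins 22–10.
Lumen vs Harbor: Lumen wins 32–0.
Lumen vs Juno: Juno wins 19–13.
Beacon vs Apollo: Beacon wins 26–6.
Beacon vs Delta: Beacon wins 31–1.
Beacon vs Harbor: Beacon wins 26–6.
Beacon vs Juno: Juno wins 19–13.
Apollo vs Delta: Apollo wins 22–10.
Apollo vs Harbor: Apollo wins 32–0.
Apollo vs Juno: Apollo wins 19–13.
Delta vs Harbor: Harbor wins 22–10.
Delta vs Juno: Juno wins 32–0.
Harbor vs Juno: Juno wins 19–13.
No candidate beats all others: Lumen beats Apollo beats Juno beats Lumen, a majority cycle.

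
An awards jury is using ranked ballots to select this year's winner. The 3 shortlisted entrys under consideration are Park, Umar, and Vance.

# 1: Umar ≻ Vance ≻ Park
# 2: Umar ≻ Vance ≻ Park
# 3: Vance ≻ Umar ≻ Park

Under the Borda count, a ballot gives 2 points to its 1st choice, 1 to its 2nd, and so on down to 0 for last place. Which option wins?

Umar

Borda scores:
  Park: 0 + 0 + 0 = 0
  Umar: 2 + 2 + 1 = 5
  Vance: 1 + 1 + 2 = 4
Umar has the highest total.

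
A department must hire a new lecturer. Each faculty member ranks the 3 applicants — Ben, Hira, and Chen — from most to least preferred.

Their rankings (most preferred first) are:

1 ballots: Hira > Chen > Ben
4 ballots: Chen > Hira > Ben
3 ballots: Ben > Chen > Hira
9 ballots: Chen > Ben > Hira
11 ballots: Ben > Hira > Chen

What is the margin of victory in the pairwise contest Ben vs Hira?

18

Ballots ranking Ben above Hira: 3+9+11 = 23.
Ballots ranking Hira above Ben: 1+4 = 5.
Ben wins 23–5, a margin of 18.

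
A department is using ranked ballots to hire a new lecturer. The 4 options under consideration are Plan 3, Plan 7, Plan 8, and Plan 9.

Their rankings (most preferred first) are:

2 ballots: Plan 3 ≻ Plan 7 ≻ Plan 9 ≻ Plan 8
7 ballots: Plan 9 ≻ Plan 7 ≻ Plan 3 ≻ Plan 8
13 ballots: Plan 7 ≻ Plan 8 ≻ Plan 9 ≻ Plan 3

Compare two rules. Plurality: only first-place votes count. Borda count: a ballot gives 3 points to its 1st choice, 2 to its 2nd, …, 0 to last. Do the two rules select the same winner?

Yes

Plurality first-place counts: Plan 3 2, Plan 7 13, Plan 8 0, Plan 9 7 → Plan 7.
Borda totals: Plan 3 13, Plan 7 57, Plan 8 26, Plan 9 36 → Plan 7.
The two rules agree on Plan 7.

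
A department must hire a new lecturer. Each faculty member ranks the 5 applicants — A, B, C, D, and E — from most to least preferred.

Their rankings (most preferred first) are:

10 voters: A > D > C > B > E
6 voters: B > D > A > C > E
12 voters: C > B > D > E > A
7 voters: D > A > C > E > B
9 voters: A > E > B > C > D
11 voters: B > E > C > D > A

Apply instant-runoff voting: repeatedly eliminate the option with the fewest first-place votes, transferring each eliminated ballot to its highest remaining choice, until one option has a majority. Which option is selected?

Round 1: A 19, B 17, C 12, D 7, E 0. E has the fewest and is eliminated.
Round 2: A 19, B 17, C 12, D 7. D has the fewest and is eliminated.
Round 3: A 26, B 17, C 12. C has the fewest and is eliminated.
Round 4: B 29, A 26. B has a majority.

B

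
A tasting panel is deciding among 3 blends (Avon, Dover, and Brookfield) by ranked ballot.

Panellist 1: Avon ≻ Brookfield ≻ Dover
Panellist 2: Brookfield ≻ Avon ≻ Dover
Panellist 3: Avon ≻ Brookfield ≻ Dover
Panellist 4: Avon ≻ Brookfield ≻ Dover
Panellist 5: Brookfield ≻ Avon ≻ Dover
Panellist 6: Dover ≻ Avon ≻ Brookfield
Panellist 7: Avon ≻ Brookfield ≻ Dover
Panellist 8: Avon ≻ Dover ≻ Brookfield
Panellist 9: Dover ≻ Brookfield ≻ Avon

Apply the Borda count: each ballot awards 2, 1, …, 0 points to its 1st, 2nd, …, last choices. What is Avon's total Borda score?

Borda scores:
  Avon: 2 + 1 + 2 + 2 + 1 + 1 + 2 + 2 + 0 = 13
  Dover: 0 + 0 + 0 + 0 + 0 + 2 + 0 + 1 + 2 = 5
  Brookfield: 1 + 2 + 1 + 1 + 2 + 0 + 1 + 0 + 1 = 9

13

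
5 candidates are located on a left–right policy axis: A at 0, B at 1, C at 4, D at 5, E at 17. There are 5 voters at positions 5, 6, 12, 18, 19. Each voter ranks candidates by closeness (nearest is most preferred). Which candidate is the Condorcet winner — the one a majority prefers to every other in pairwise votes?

With single-peaked preferences on a line, the Condorcet winner is the candidate closest to the median voter.
The median voter (position 12) is closest to E at 17.
Check: E vs C — voters closer to E: 3 of 5.

E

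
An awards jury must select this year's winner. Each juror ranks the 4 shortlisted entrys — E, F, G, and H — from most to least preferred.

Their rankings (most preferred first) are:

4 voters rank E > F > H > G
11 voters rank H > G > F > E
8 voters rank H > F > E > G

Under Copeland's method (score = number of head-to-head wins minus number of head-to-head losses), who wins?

Pairwise results:
  E vs F: F wins 19–4.
  E vs G: E wins 12–11.
  E vs H: H wins 19–4.
  F vs G: F wins 12–11.
  F vs H: H wins 19–4.
  G vs H: H wins 23–0.
Copeland scores (wins − losses):
  E: 1 − 2 = -1
  F: 2 − 1 = 1
  G: 0 − 3 = -3
  H: 3 − 0 = 3
H has the best Copeland score.

H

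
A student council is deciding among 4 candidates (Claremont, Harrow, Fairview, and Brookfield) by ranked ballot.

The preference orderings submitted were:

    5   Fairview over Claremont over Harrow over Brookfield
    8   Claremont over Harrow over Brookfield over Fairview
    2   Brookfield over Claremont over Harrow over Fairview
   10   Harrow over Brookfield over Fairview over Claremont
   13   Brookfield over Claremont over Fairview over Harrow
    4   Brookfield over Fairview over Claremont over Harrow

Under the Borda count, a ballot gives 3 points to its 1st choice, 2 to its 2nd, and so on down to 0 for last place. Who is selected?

Brookfield

Borda scores:
  Claremont: 5·2 + 8·3 + 2·2 + 10·0 + 13·2 + 4·1 = 68
  Harrow: 5·1 + 8·2 + 2·1 + 10·3 + 13·0 + 4·0 = 53
  Fairview: 5·3 + 8·0 + 2·0 + 10·1 + 13·1 + 4·2 = 46
  Brookfield: 5·0 + 8·1 + 2·3 + 10·2 + 13·3 + 4·3 = 85
Brookfield has the highest total.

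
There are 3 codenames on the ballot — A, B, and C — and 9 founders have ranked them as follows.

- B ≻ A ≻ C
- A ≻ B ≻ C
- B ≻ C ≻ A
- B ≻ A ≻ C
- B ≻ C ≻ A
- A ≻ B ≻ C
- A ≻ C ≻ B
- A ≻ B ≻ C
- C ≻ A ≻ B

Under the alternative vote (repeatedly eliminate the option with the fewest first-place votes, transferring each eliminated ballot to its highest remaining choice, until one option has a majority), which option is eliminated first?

C

Round 1: A 4, B 4, C 1. C has the fewest and is eliminated.
Round 2: A 5, B 4. A has a majority.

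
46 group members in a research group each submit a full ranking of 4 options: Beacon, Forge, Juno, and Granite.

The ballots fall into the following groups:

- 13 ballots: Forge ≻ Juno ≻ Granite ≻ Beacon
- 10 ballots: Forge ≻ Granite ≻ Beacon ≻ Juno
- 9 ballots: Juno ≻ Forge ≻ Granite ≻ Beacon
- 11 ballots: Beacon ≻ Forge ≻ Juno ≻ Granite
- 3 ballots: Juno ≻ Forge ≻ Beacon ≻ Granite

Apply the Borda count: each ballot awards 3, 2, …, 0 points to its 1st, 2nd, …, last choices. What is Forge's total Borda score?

Borda scores:
  Beacon: 13·0 + 10·1 + 9·0 + 11·3 + 3·1 = 46
  Forge: 13·3 + 10·3 + 9·2 + 11·2 + 3·2 = 115
  Juno: 13·2 + 10·0 + 9·3 + 11·1 + 3·3 = 73
  Granite: 13·1 + 10·2 + 9·1 + 11·0 + 3·0 = 42

115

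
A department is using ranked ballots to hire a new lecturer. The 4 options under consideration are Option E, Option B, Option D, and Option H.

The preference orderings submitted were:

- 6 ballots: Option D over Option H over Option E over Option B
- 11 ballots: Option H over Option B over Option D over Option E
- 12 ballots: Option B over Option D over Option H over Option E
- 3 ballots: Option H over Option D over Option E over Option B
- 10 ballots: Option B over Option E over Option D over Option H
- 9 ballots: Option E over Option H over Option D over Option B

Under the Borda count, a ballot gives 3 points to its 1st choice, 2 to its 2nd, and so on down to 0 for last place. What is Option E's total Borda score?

56

Borda scores:
  Option E: 6·1 + 11·0 + 12·0 + 3·1 + 10·2 + 9·3 = 56
  Option B: 6·0 + 11·2 + 12·3 + 3·0 + 10·3 + 9·0 = 88
  Option D: 6·3 + 11·1 + 12·2 + 3·2 + 10·1 + 9·1 = 78
  Option H: 6·2 + 11·3 + 12·1 + 3·3 + 10·0 + 9·2 = 84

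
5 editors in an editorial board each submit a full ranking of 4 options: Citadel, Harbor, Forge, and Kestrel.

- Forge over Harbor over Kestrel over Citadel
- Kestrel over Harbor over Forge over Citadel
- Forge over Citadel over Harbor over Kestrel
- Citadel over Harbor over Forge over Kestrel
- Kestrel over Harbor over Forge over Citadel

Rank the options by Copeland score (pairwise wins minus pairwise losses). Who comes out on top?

Harbor

Pairwise results:
  Citadel vs Harbor: Harbor wins 3–2.
  Citadel vs Forge: Forge wins 4–1.
  Citadel vs Kestrel: Kestrel wins 3–2.
  Harbor vs Forge: Harbor wins 3–2.
  Harbor vs Kestrel: Harbor wins 3–2.
  Forge vs Kestrel: Forge wins 3–2.
Copeland scores (wins − losses):
  Citadel: 0 − 3 = -3
  Harbor: 3 − 0 = 3
  Forge: 2 − 1 = 1
  Kestrel: 1 − 2 = -1
Harbor has the best Copeland score.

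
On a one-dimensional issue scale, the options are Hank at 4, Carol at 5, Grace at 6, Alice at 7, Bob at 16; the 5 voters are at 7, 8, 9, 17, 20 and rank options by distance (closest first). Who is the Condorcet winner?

With single-peaked preferences on a line, the Condorcet winner is the candidate closest to the median voter.
The median voter (position 9) is closest to Alice at 7.
Check: Alice vs Hank — voters closer to Alice: 5 of 5.

Alice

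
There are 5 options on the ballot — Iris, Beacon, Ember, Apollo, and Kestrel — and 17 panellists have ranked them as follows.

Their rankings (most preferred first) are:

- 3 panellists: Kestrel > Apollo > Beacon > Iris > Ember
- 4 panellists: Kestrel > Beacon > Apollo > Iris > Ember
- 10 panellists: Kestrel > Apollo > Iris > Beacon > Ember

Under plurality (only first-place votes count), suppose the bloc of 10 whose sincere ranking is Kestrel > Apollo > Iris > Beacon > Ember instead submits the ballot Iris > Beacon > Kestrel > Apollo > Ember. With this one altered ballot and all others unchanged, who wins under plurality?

Iris

First-place totals with the altered ballot: Iris 10, Beacon 0, Ember 0, Apollo 0, Kestrel 7.
The switch changes the winner from Kestrel to Iris.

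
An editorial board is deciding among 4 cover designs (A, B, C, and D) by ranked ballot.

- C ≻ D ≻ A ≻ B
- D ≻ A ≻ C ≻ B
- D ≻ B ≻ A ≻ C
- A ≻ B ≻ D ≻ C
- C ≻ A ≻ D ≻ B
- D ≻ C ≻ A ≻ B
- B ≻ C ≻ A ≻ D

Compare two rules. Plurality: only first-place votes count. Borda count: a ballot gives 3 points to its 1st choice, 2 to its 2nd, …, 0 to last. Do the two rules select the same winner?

Plurality first-place counts: A 1, B 1, C 2, D 3 → D.
Borda totals: A 11, B 7, C 11, D 13 → D.
The two rules agree on D.

Yes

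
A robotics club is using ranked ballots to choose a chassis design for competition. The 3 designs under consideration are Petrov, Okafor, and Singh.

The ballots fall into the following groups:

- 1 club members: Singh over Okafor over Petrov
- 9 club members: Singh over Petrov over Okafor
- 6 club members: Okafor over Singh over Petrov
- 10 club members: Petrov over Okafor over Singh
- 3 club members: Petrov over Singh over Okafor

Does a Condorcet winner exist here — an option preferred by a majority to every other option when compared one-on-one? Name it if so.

Head-to-head results (29 voters total):
Petrov vs Okafor: Petrov wins 22–7.
Petrov vs Singh: Singh wins 16–13.
Okafor vs Singh: Okafor wins 16–13.
No candidate beats all others: Petrov beats Okafor beats Singh beats Petrov, a majority cycle.

None — there is no Condorcet winner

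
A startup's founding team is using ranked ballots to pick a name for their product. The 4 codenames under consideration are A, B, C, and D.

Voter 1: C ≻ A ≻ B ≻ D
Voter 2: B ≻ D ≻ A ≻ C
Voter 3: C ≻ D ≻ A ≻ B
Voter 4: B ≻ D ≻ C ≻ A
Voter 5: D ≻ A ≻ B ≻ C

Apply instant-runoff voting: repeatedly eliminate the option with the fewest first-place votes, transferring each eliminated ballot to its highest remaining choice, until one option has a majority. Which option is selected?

B

Round 1: B 2, C 2, D 1, A 0. A has the fewest and is eliminated.
Round 2: B 2, C 2, D 1. D has the fewest and is eliminated.
Round 3: B 3, C 2. B has a majority.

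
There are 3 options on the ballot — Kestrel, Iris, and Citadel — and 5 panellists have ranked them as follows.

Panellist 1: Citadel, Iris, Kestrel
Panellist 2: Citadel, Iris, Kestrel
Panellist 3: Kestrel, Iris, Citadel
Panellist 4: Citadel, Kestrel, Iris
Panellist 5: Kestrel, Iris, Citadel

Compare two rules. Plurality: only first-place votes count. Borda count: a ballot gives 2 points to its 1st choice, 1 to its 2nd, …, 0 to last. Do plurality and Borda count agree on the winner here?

Yes

Plurality first-place counts: Kestrel 2, Iris 0, Citadel 3 → Citadel.
Borda totals: Kestrel 5, Iris 4, Citadel 6 → Citadel.
The two rules agree on Citadel.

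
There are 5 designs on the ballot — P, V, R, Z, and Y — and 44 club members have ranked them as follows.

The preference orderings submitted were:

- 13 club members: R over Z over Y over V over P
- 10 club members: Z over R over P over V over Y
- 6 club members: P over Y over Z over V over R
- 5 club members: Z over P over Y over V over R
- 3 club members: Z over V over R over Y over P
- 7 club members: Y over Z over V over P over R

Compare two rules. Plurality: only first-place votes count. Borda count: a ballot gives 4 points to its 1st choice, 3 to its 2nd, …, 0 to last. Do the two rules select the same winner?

Yes

Plurality first-place counts: P 6, V 0, R 13, Z 18, Y 7 → Z.
Borda totals: P 66, V 57, R 88, Z 144, Y 85 → Z.
The two rules agree on Z.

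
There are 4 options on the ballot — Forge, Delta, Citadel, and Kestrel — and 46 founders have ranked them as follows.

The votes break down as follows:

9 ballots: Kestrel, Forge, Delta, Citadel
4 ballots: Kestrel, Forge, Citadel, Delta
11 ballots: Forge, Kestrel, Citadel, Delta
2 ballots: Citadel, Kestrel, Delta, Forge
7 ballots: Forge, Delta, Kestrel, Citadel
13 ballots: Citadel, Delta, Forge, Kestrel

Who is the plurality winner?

First-place vote totals:
  Forge: 18
  Delta: 0
  Citadel: 15
  Kestrel: 13
Forge has the most first-place votes.

Forge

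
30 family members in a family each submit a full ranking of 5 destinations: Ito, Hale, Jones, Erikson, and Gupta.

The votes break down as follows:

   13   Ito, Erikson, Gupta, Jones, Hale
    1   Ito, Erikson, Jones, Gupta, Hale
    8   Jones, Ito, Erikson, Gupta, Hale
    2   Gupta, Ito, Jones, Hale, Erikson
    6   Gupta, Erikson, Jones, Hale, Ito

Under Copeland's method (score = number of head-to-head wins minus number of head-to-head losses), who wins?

Pairwise results:
  Ito vs Hale: Ito wins 24–6.
  Ito vs Jones: Ito wins 16–14.
  Ito vs Erikson: Ito wins 24–6.
  Ito vs Gupta: Ito wins 22–8.
  Hale vs Jones: Jones wins 30–0.
  Hale vs Erikson: Erikson wins 28–2.
  Hale vs Gupta: Gupta wins 30–0.
  Jones vs Erikson: Erikson wins 20–10.
  Jones vs Gupta: Gupta wins 21–9.
  Erikson vs Gupta: Erikson wins 22–8.
Copeland scores (wins − losses):
  Ito: 4 − 0 = 4
  Hale: 0 − 4 = -4
  Jones: 1 − 3 = -2
  Erikson: 3 − 1 = 2
  Gupta: 2 − 2 = 0
Ito has the best Copeland score.

Ito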